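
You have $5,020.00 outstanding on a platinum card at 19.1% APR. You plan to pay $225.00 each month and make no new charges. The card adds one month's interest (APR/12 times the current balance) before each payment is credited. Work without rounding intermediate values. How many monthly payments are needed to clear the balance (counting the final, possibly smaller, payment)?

28 months

Monthly rate r = 19.1%/12 = 1.59167% = 0.0159167.
Recurrence: B ← B·(1+r) − $225.00.
Month 1: interest $79.90; balance after payment $4,874.90.
Month 2: interest $77.59; balance after payment $4,727.49.
Closed form: n = −ln(1 − rB₀/P)/ln(1+r) = −ln(0.64488)/ln(1.01592) ≈ 27.780, so the balance reaches zero during payment 28.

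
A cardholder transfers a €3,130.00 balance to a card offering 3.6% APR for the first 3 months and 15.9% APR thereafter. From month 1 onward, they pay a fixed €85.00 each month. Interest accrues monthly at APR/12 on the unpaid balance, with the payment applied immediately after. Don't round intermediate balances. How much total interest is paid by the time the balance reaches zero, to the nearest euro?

Promo months 1–3 at r₀ = 3.6%/12 = 0.003; months 4+ at r₁ = 15.9%/12 = 0.01325.
After month 3: iterate B ← B·(1+r₀) − €85.00 for 3 months → €2,902.49.
Then at r₁ with €85.00/mo: n₂ = −ln(1 − r₁·B/P)/ln(1+r₁) ≈ 45.76 → 46 more payments.
Total paid = 48·€85.00 + €64.43 = €4,144.43; interest = €4,144.43 − €3,130.00 = €1,014.43.

€1,014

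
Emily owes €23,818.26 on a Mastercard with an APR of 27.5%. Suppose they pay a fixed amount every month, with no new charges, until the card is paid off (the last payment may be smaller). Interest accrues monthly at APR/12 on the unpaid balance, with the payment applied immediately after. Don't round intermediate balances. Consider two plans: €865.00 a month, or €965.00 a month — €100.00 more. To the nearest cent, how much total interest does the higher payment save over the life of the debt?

€2,546.85

Monthly rate r = 27.5%/12 = 2.29167% = 0.0229167.
At €865.00/mo: n = ⌈−ln(1 − rB₀/P)/ln(1+r)⌉ = 45 payments (last €2.65); total interest = total paid − €23,818.26 = €14,244.39.
At €965.00/mo: 37 payments (last €775.80); total interest €11,697.54.
Interest saved = €14,244.39 − €11,697.54 = €2,546.85.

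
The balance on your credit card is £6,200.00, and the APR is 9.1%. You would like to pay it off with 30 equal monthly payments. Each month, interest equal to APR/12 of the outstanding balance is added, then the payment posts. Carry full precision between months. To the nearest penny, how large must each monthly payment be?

£231.84

Monthly rate r = 9.1%/12 = 0.758333% = 0.00758333.
Level-payment amortization: P = B₀·r / (1 − (1+r)^(−n)) = 6200.00·0.00758333 / (1 − 1.00758^(−30)).
Denominator 1 − (1+r)^(−30) = 0.202793655.
P = 47.0167 / 0.202793655 ≈ 231.84.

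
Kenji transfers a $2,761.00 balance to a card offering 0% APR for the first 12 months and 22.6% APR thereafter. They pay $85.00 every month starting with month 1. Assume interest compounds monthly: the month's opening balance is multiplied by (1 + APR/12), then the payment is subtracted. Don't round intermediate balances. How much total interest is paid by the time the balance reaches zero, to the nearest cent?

Promo months 1–12 at r₀ = 0%/12 = 0; months 13+ at r₁ = 22.6%/12 = 0.0188333.
After month 12 (no interest yet): B = $2,761.00 − 12·$85.00 = $1,741.00.
Then at r₁ with $85.00/mo: n₂ = −ln(1 − r₁·B/P)/ln(1+r₁) ≈ 26.12 → 27 more payments.
Total paid = 38·$85.00 + $10.30 = $3,240.30; interest = $3,240.30 − $2,761.00 = $479.30.

$479.30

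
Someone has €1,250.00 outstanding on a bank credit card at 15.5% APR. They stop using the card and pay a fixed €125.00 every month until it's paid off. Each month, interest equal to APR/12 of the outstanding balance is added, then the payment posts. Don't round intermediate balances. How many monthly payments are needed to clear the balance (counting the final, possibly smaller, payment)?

11 payments

Monthly rate r = 15.5%/12 = 1.29167% = 0.0129167.
Recurrence: B ← B·(1+r) − €125.00.
Month 1: interest €16.15; balance after payment €1,141.15.
Month 2: interest €14.74; balance after payment €1,030.89.
Closed form: n = −ln(1 − rB₀/P)/ln(1+r) = −ln(0.87083)/ln(1.01292) ≈ 10.776, so the balance reaches zero during payment 11.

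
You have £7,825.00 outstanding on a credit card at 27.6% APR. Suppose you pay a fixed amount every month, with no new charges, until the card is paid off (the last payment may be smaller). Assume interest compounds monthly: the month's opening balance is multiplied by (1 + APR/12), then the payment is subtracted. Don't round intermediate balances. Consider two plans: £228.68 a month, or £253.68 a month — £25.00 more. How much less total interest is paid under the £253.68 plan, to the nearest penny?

£1,763.43

Monthly rate r = 27.6%/12 = 2.3% = 0.023.
At £228.68/mo: n = ⌈−ln(1 − rB₀/P)/ln(1+r)⌉ = 69 payments (last £2.61); total interest = total paid − £7,825.00 = £7,727.85.
At £253.68/mo: 55 payments (last £90.70); total interest £5,964.42.
Interest saved = £7,727.85 − £5,964.42 = £1,763.43.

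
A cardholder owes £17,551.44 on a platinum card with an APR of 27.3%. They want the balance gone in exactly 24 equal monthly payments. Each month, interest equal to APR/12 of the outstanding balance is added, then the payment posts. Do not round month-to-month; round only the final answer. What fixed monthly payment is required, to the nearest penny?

Monthly rate r = 27.3%/12 = 2.275% = 0.02275.
Level-payment amortization: P = B₀·r / (1 − (1+r)^(−n)) = 17551.44·0.02275 / (1 − 1.02275^(−24)).
Denominator 1 − (1+r)^(−24) = 0.417182902.
P = 399.295 / 0.417182902 ≈ 957.12.

£957.12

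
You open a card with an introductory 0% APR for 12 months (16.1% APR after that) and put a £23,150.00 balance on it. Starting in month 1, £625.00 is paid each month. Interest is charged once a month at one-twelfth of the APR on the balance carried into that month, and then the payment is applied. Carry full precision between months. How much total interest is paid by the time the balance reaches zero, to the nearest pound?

£3,550

Promo months 1–12 at r₀ = 0%/12 = 0; months 13+ at r₁ = 16.1%/12 = 0.0134167.
After month 12 (no interest yet): B = £23,150.00 − 12·£625.00 = £15,650.00.
Then at r₁ with £625.00/mo: n₂ = −ln(1 − r₁·B/P)/ln(1+r₁) ≈ 30.72 → 31 more payments.
Total paid = 42·£625.00 + £450.06 = £26,700.06; interest = £26,700.06 − £23,150.00 = £3,550.06.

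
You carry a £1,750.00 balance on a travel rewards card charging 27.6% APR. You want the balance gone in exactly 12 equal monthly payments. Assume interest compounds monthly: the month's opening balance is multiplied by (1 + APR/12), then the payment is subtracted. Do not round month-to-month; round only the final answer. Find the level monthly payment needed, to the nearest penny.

Monthly rate r = 27.6%/12 = 2.3% = 0.023.
Level-payment amortization: P = B₀·r / (1 − (1+r)^(−n)) = 1750.00·0.023 / (1 − 1.023^(−12)).
Denominator 1 − (1+r)^(−12) = 0.23881119.
P = 40.25 / 0.23881119 ≈ 168.54.

£168.54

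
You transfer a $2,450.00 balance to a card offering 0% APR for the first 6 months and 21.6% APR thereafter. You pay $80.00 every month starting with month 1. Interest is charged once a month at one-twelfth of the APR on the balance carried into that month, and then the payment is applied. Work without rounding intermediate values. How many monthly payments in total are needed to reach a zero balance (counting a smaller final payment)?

39 payments

Promo months 1–6 at r₀ = 0%/12 = 0; months 7+ at r₁ = 21.6%/12 = 0.018.
After month 6 (no interest yet): B = $2,450.00 − 6·$80.00 = $1,970.00.
Then at r₁ with $80.00/mo: n₂ = −ln(1 − r₁·B/P)/ln(1+r₁) ≈ 32.83 → 33 more payments.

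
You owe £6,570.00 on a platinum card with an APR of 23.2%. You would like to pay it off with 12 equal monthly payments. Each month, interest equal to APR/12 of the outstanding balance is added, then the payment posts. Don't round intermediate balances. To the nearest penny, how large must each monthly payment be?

£618.72

Monthly rate r = 23.2%/12 = 1.93333% = 0.0193333.
Level-payment amortization: P = B₀·r / (1 − (1+r)^(−n)) = 6570.00·0.0193333 / (1 − 1.01933^(−12)).
Denominator 1 − (1+r)^(−12) = 0.205296211.
P = 127.02 / 0.205296211 ≈ 618.72.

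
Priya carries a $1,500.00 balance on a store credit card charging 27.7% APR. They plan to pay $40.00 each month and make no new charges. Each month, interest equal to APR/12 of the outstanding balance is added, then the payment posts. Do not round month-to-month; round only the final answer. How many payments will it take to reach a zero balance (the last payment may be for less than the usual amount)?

Monthly rate r = 27.7%/12 = 2.30833% = 0.0230833.
Recurrence: B ← B·(1+r) − $40.00.
Month 1: interest $34.62; balance after payment $1,494.62.
Month 2: interest $34.50; balance after payment $1,489.13.
Closed form: n = −ln(1 − rB₀/P)/ln(1+r) = −ln(0.13438)/ln(1.02308) ≈ 87.951, so the balance reaches zero during payment 88.

88 months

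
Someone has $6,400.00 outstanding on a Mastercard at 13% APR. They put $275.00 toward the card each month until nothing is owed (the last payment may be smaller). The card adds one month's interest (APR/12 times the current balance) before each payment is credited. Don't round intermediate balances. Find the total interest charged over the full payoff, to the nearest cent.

$1,014.52

Monthly rate r = 13%/12 = 1.08333% = 0.0108333.
Payoff takes n = ⌈−ln(1 − rB₀/P)/ln(1+r)⌉ = ⌈26.962⌉ = 27 payments; the last is $264.52.
Total paid = 26·$275.00 + $264.52 = $7,414.52.
Total interest = total paid − principal = $7,414.52 − $6,400.00 = $1,014.52.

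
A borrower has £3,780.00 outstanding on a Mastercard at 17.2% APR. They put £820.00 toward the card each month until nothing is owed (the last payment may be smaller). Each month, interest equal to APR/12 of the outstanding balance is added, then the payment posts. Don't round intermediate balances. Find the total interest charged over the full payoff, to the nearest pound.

£160

Monthly rate r = 17.2%/12 = 1.43333% = 0.0143333.
Payoff takes n = ⌈−ln(1 − rB₀/P)/ln(1+r)⌉ = ⌈4.803⌉ = 5 payments; the last is £659.55.
Total paid = 4·£820.00 + £659.55 = £3,939.55.
Total interest = total paid − principal = £3,939.55 − £3,780.00 = £159.55.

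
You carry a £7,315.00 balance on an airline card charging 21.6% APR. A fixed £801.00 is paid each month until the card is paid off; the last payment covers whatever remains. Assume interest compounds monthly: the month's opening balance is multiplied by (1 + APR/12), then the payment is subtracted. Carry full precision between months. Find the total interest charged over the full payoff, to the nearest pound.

Monthly rate r = 21.6%/12 = 1.8% = 0.018.
Payoff takes n = ⌈−ln(1 − rB₀/P)/ln(1+r)⌉ = ⌈10.066⌉ = 11 payments; the last is £53.63.
Total paid = 10·£801.00 + £53.63 = £8,063.63.
Total interest = total paid − principal = £8,063.63 − £7,315.00 = £748.63.

£749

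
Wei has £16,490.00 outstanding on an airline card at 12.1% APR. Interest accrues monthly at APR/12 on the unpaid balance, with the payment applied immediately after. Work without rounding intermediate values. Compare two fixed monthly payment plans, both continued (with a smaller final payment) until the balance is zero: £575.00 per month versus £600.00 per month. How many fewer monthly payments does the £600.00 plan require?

Monthly rate r = 12.1%/12 = 1.00833% = 0.0100833.
At £575.00/mo: n = ⌈−ln(1 − rB₀/P)/ln(1+r)⌉ = 35 payments (last £12.04); total interest = total paid − £16,490.00 = £3,072.04.
At £600.00/mo: 33 payments (last £207.98); total interest £2,917.98.
Payments saved = 35 − 33 = 2.

2 fewer payments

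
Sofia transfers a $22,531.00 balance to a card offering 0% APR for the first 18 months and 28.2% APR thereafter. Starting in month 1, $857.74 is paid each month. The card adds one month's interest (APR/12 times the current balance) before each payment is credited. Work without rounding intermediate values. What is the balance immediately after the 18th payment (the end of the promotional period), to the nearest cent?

Promo months 1–18 at r₀ = 0%/12 = 0; months 19+ at r₁ = 28.2%/12 = 0.0235.
After month 18 (no interest yet): B = $22,531.00 − 18·$857.74 = $7,091.68.

$7,091.68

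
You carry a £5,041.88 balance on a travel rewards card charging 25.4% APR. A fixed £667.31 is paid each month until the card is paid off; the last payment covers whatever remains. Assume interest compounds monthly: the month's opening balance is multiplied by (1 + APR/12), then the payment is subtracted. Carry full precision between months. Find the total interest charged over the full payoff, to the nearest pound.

Monthly rate r = 25.4%/12 = 2.11667% = 0.0211667.
Payoff takes n = ⌈−ln(1 − rB₀/P)/ln(1+r)⌉ = ⌈8.320⌉ = 9 payments; the last is £214.93.
Total paid = 8·£667.31 + £214.93 = £5,553.41.
Total interest = total paid − principal = £5,553.41 − £5,041.88 = £511.53.

£512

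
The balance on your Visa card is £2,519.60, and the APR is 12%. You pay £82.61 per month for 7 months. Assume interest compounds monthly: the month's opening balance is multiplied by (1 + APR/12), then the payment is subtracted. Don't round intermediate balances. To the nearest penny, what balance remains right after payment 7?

Monthly rate r = 12%/12 = 1% = 0.01.
Each month: B ← B·(1+r) − £82.61.
Month 1: interest £25.20; balance after payment £2,462.19.
Month 2: interest £24.62; balance after payment £2,404.20.
Month 3: interest £24.04; balance after payment £2,345.63.
Month 4: interest £23.46; balance after payment £2,286.48.
Month 5: interest £22.86; balance after payment £2,226.73.
Month 6: interest £22.27; balance after payment £2,166.39.
Month 7: interest £21.66; balance after payment £2,105.44.

£2,105.44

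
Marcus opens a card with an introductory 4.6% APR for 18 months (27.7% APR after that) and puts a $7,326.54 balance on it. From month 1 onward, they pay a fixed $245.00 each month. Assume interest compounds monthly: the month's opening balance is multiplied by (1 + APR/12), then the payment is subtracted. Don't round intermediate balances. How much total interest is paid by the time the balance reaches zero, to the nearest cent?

Promo months 1–18 at r₀ = 4.6%/12 = 0.00383333; months 19+ at r₁ = 27.7%/12 = 0.0230833.
After month 18: iterate B ← B·(1+r₀) − $245.00 for 18 months → $3,292.21.
Then at r₁ with $245.00/mo: n₂ = −ln(1 − r₁·B/P)/ln(1+r₁) ≈ 16.27 → 17 more payments.
Total paid = 34·$245.00 + $67.07 = $8,397.07; interest = $8,397.07 − $7,326.54 = $1,070.53.

$1,070.53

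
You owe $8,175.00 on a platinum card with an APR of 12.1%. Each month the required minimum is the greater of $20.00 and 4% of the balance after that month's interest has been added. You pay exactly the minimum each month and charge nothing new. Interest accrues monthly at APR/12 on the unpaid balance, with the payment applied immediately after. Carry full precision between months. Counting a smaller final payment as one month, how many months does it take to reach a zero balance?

Monthly rate r = 12.1%/12 = 1.00833% = 0.0100833.
While 4% of the post-interest balance exceeds $20.00, each month B ← (B·(1+r))·(1 − 0.04), i.e. B shrinks by the factor (1+r)·0.96 = 0.96968.
This holds for months 1–92. Entering month 93 the balance is $481.18; 4% of the post-interest balance is now below $20.00, so the flat $20.00 minimum applies from here.
From month 93 a fixed $20.00 at rate r clears $481.18 in 28 more payments. Total: 92 + 28 = 120 months.

120 months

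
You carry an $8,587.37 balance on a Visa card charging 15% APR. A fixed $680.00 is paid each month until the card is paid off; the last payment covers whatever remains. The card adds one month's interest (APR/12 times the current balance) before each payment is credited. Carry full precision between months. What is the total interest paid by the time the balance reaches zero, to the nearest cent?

Monthly rate r = 15%/12 = 1.25% = 0.0125.
Payoff takes n = ⌈−ln(1 − rB₀/P)/ln(1+r)⌉ = ⌈13.830⌉ = 14 payments; the last is $565.04.
Total paid = 13·$680.00 + $565.04 = $9,405.04.
Total interest = total paid − principal = $9,405.04 − $8,587.37 = $817.67.

$817.67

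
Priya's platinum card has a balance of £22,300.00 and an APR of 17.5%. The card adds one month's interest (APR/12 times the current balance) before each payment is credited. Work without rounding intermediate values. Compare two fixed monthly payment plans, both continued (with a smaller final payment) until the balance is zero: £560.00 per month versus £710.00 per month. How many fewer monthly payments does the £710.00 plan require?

Monthly rate r = 17.5%/12 = 1.45833% = 0.0145833.
At £560.00/mo: n = ⌈−ln(1 − rB₀/P)/ln(1+r)⌉ = 61 payments (last £21.70); total interest = total paid − £22,300.00 = £11,321.70.
At £710.00/mo: 43 payments (last £221.10); total interest £7,741.10.
Payments saved = 61 − 43 = 18.

18 fewer payments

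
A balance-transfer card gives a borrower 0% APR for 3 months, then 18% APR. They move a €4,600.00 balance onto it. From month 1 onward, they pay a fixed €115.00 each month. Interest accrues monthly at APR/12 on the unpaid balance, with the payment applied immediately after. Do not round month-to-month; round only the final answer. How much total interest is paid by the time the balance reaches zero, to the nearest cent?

Promo months 1–3 at r₀ = 0%/12 = 0; months 4+ at r₁ = 18%/12 = 0.015.
After month 3 (no interest yet): B = €4,600.00 − 3·€115.00 = €4,255.00.
Then at r₁ with €115.00/mo: n₂ = −ln(1 − r₁·B/P)/ln(1+r₁) ≈ 54.38 → 55 more payments.
Total paid = 57·€115.00 + €44.20 = €6,599.20; interest = €6,599.20 − €4,600.00 = €1,999.20.

€1,999.20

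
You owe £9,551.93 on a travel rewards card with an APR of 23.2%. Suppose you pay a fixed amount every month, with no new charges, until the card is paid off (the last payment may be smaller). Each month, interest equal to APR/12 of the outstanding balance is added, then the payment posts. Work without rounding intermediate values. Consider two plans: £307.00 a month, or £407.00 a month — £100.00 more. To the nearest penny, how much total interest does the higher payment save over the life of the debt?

£1,899.37

Monthly rate r = 23.2%/12 = 1.93333% = 0.0193333.
At £307.00/mo: n = ⌈−ln(1 − rB₀/P)/ln(1+r)⌉ = 49 payments (last £15.97); total interest = total paid − £9,551.93 = £5,200.04.
At £407.00/mo: 32 payments (last £235.60); total interest £3,300.67.
Interest saved = £5,200.04 − £3,300.67 = £1,899.37.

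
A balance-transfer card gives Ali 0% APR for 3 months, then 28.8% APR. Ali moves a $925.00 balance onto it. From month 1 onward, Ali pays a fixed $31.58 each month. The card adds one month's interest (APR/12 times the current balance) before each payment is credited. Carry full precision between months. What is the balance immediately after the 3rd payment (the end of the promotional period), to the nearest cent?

$830.26

Promo months 1–3 at r₀ = 0%/12 = 0; months 4+ at r₁ = 28.8%/12 = 0.024.
After month 3 (no interest yet): B = $925.00 − 3·$31.58 = $830.26.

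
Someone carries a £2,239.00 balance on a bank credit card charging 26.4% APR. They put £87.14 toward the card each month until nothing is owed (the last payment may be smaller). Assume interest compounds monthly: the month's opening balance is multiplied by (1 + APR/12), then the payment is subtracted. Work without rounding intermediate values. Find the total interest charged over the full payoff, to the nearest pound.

Monthly rate r = 26.4%/12 = 2.2% = 0.022.
Payoff takes n = ⌈−ln(1 − rB₀/P)/ln(1+r)⌉ = ⌈38.280⌉ = 39 payments; the last is £24.63.
Total paid = 38·£87.14 + £24.63 = £3,335.95.
Total interest = total paid − principal = £3,335.95 − £2,239.00 = £1,096.95.

£1,097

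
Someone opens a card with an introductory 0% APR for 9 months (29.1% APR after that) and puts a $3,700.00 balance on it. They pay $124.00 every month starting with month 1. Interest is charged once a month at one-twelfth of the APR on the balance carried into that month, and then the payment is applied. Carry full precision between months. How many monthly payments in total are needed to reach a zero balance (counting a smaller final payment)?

39 payments

Promo months 1–9 at r₀ = 0%/12 = 0; months 10+ at r₁ = 29.1%/12 = 0.02425.
After month 9 (no interest yet): B = $3,700.00 − 9·$124.00 = $2,584.00.
Then at r₁ with $124.00/mo: n₂ = −ln(1 − r₁·B/P)/ln(1+r₁) ≈ 29.38 → 30 more payments.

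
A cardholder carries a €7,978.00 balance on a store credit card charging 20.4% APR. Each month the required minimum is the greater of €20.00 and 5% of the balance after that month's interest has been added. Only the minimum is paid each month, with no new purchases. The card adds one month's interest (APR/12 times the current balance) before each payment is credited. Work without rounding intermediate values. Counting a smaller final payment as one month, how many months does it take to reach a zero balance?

112 months

Monthly rate r = 20.4%/12 = 1.7% = 0.017.
While 5% of the post-interest balance exceeds €20.00, each month B ← (B·(1+r))·(1 − 0.05), i.e. B shrinks by the factor (1+r)·0.95 = 0.96615.
This holds for months 1–88. Entering month 89 the balance is €385.31; 5% of the post-interest balance is now below €20.00, so the flat €20.00 minimum applies from here.
From month 89 a fixed €20.00 at rate r clears €385.31 in 24 more payments. Total: 88 + 24 = 112 months.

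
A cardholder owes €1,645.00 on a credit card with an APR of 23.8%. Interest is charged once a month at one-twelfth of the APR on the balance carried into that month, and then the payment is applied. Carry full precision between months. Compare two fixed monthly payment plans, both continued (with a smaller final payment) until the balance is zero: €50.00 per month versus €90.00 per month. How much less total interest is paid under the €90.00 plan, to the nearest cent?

Monthly rate r = 23.8%/12 = 1.98333% = 0.0198333.
At €50.00/mo: n = ⌈−ln(1 − rB₀/P)/ln(1+r)⌉ = 54 payments (last €41.21); total interest = total paid − €1,645.00 = €1,046.21.
At €90.00/mo: 23 payments (last €83.25); total interest €418.25.
Interest saved = €1,046.21 − €418.25 = €627.96.

€627.96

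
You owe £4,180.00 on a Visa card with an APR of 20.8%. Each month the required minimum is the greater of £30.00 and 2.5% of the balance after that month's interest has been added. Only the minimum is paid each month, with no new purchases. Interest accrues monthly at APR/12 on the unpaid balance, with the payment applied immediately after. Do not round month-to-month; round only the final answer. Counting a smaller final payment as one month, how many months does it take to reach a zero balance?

223 months

Monthly rate r = 20.8%/12 = 1.73333% = 0.0173333.
While 2.5% of the post-interest balance exceeds £30.00, each month B ← (B·(1+r))·(1 − 0.025), i.e. B shrinks by the factor (1+r)·0.975 = 0.9919.
This holds for months 1–156. Entering month 157 the balance is £1,175.35; 2.5% of the post-interest balance is now below £30.00, so the flat £30.00 minimum applies from here.
From month 157 a fixed £30.00 at rate r clears £1,175.35 in 67 more payments. Total: 156 + 67 = 223 months.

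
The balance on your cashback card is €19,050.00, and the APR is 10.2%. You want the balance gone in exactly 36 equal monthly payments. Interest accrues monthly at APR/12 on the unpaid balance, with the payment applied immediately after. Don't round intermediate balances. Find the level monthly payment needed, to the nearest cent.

Monthly rate r = 10.2%/12 = 0.85% = 0.0085.
Level-payment amortization: P = B₀·r / (1 − (1+r)^(−n)) = 19050.00·0.0085 / (1 − 1.0085^(−36)).
Denominator 1 − (1+r)^(−36) = 0.262660486.
P = 161.925 / 0.262660486 ≈ 616.48.

€616.48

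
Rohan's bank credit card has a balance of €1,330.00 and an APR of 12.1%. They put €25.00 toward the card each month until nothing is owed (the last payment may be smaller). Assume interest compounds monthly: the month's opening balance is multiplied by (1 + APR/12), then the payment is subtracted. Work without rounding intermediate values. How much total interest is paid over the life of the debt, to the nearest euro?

Monthly rate r = 12.1%/12 = 1.00833% = 0.0100833.
Payoff takes n = ⌈−ln(1 − rB₀/P)/ln(1+r)⌉ = ⌈76.629⌉ = 77 payments; the last is €15.75.
Total paid = 76·€25.00 + €15.75 = €1,915.75.
Total interest = total paid − principal = €1,915.75 − €1,330.00 = €585.75.

€586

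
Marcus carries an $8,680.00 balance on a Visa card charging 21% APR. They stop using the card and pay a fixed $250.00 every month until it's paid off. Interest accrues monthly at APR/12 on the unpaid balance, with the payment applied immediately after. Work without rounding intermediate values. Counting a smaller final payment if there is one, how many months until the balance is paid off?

Monthly rate r = 21%/12 = 1.75% = 0.0175.
Recurrence: B ← B·(1+r) − $250.00.
Month 1: interest $151.90; balance after payment $8,581.90.
Month 2: interest $150.18; balance after payment $8,482.08.
Closed form: n = −ln(1 − rB₀/P)/ln(1+r) = −ln(0.3924)/ln(1.0175) ≈ 53.922, so the balance reaches zero during payment 54.

54 months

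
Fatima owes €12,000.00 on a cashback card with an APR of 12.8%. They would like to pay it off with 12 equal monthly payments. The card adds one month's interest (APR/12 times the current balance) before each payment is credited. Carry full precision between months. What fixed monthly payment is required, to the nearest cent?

€1,070.68

Monthly rate r = 12.8%/12 = 1.06667% = 0.0106667.
Level-payment amortization: P = B₀·r / (1 − (1+r)^(−n)) = 12000.00·0.0106667 / (1 − 1.01067^(−12)).
Denominator 1 − (1+r)^(−12) = 0.119550009.
P = 128 / 0.119550009 ≈ 1070.68.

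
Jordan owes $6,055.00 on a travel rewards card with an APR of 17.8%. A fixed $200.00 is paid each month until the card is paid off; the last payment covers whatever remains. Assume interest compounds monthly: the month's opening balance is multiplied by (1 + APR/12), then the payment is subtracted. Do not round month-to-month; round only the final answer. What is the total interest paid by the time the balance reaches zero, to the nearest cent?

Monthly rate r = 17.8%/12 = 1.48333% = 0.0148333.
Payoff takes n = ⌈−ln(1 − rB₀/P)/ln(1+r)⌉ = ⌈40.488⌉ = 41 payments; the last is $98.01.
Total paid = 40·$200.00 + $98.01 = $8,098.01.
Total interest = total paid − principal = $8,098.01 − $6,055.00 = $2,043.01.

$2,043.01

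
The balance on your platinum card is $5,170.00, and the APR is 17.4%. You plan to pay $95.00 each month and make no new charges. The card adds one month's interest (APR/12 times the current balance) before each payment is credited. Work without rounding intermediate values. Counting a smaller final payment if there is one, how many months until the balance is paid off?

Monthly rate r = 17.4%/12 = 1.45% = 0.0145.
Recurrence: B ← B·(1+r) − $95.00.
Month 1: interest $74.96; balance after payment $5,149.97.
Month 2: interest $74.67; balance after payment $5,129.64.
Closed form: n = −ln(1 − rB₀/P)/ln(1+r) = −ln(0.21089)/ln(1.0145) ≈ 108.114, so the balance reaches zero during payment 109.

109 months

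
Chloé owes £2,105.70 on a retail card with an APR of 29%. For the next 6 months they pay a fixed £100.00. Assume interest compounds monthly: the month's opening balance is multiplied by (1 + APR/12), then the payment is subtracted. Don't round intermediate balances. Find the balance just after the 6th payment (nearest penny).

£1,792.64

Monthly rate r = 29%/12 = 2.41667% = 0.0241667.
Each month: B ← B·(1+r) − £100.00.
Month 1: interest £50.89; balance after payment £2,056.59.
Month 2: interest £49.70; balance after payment £2,006.29.
Month 3: interest £48.49; balance after payment £1,954.77.
Month 4: interest £47.24; balance after payment £1,902.01.
Month 5: interest £45.97; balance after payment £1,847.98.
Month 6: interest £44.66; balance after payment £1,792.64.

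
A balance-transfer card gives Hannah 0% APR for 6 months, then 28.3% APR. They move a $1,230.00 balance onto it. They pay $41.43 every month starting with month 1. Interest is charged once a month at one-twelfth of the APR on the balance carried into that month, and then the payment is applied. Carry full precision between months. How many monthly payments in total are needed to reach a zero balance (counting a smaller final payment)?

Promo months 1–6 at r₀ = 0%/12 = 0; months 7+ at r₁ = 28.3%/12 = 0.0235833.
After month 6 (no interest yet): B = $1,230.00 − 6·$41.43 = $981.42.
Then at r₁ with $41.43/mo: n₂ = −ln(1 − r₁·B/P)/ln(1+r₁) ≈ 35.09 → 36 more payments.

42 months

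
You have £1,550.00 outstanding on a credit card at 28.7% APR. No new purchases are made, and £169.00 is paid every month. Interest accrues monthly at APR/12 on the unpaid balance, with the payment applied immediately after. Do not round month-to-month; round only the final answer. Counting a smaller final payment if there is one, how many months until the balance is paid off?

Monthly rate r = 28.7%/12 = 2.39167% = 0.0239167.
Recurrence: B ← B·(1+r) − £169.00.
Month 1: interest £37.07; balance after payment £1,418.07.
Month 2: interest £33.92; balance after payment £1,282.99.
Closed form: n = −ln(1 − rB₀/P)/ln(1+r) = −ln(0.78065)/ln(1.02392) ≈ 10.477, so the balance reaches zero during payment 11.

11 months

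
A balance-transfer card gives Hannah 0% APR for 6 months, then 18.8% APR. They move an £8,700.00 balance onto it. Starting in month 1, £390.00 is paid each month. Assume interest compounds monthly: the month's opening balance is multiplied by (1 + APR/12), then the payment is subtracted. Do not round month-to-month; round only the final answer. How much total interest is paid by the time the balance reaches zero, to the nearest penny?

£1,041.69

Promo months 1–6 at r₀ = 0%/12 = 0; months 7+ at r₁ = 18.8%/12 = 0.0156667.
After month 6 (no interest yet): B = £8,700.00 − 6·£390.00 = £6,360.00.
Then at r₁ with £390.00/mo: n₂ = −ln(1 − r₁·B/P)/ln(1+r₁) ≈ 18.98 → 19 more payments.
Total paid = 24·£390.00 + £381.69 = £9,741.69; interest = £9,741.69 − £8,700.00 = £1,041.69.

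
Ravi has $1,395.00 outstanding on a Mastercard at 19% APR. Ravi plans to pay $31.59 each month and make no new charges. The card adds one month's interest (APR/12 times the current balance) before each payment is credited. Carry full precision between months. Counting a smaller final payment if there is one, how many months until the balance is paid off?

Monthly rate r = 19%/12 = 1.58333% = 0.0158333.
Recurrence: B ← B·(1+r) − $31.59.
Month 1: interest $22.09; balance after payment $1,385.50.
Month 2: interest $21.94; balance after payment $1,375.84.
Closed form: n = −ln(1 − rB₀/P)/ln(1+r) = −ln(0.30081)/ln(1.01583) ≈ 76.470, so the balance reaches zero during payment 77.

77 months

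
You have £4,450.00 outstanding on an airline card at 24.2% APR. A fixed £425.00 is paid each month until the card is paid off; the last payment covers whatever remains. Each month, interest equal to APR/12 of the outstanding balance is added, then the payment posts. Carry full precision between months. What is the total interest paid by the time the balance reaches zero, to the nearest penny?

Monthly rate r = 24.2%/12 = 2.01667% = 0.0201667.
Payoff takes n = ⌈−ln(1 − rB₀/P)/ln(1+r)⌉ = ⌈11.880⌉ = 12 payments; the last is £374.27.
Total paid = 11·£425.00 + £374.27 = £5,049.27.
Total interest = total paid − principal = £5,049.27 − £4,450.00 = £599.27.

£599.27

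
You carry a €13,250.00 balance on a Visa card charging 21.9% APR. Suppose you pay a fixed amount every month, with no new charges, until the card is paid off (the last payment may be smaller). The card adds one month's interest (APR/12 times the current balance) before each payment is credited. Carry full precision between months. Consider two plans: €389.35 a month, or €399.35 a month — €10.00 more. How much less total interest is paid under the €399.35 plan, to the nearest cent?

€351.49

Monthly rate r = 21.9%/12 = 1.825% = 0.01825.
At €389.35/mo: n = ⌈−ln(1 − rB₀/P)/ln(1+r)⌉ = 54 payments (last €256.26); total interest = total paid − €13,250.00 = €7,641.81.
At €399.35/mo: 52 payments (last €173.47); total interest €7,290.32.
Interest saved = €7,641.81 − €7,290.32 = €351.49.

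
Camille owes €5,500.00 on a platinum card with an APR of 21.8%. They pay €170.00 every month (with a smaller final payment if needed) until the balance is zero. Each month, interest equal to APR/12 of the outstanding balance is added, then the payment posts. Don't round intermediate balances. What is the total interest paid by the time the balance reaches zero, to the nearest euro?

Monthly rate r = 21.8%/12 = 1.81667% = 0.0181667.
Payoff takes n = ⌈−ln(1 − rB₀/P)/ln(1+r)⌉ = ⌈49.219⌉ = 50 payments; the last is €37.43.
Total paid = 49·€170.00 + €37.43 = €8,367.43.
Total interest = total paid − principal = €8,367.43 − €5,500.00 = €2,867.43.

€2,867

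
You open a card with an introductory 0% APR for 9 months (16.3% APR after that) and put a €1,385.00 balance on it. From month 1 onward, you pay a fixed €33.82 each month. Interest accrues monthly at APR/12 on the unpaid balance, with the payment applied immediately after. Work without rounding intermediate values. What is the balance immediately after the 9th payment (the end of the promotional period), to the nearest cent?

Promo months 1–9 at r₀ = 0%/12 = 0; months 10+ at r₁ = 16.3%/12 = 0.0135833.
After month 9 (no interest yet): B = €1,385.00 − 9·€33.82 = €1,080.62.

€1,080.62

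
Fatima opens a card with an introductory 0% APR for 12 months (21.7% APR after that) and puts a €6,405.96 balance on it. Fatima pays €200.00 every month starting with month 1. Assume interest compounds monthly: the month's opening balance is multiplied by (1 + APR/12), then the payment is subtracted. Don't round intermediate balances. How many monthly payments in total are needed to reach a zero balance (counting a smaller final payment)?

Promo months 1–12 at r₀ = 0%/12 = 0; months 13+ at r₁ = 21.7%/12 = 0.0180833.
After month 12 (no interest yet): B = €6,405.96 − 12·€200.00 = €4,005.96.
Then at r₁ with €200.00/mo: n₂ = −ln(1 − r₁·B/P)/ln(1+r₁) ≈ 25.09 → 26 more payments.

38 months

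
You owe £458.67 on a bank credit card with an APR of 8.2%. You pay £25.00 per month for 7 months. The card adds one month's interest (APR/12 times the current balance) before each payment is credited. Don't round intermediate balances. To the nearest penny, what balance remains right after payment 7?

Monthly rate r = 8.2%/12 = 0.683333% = 0.00683333.
Each month: B ← B·(1+r) − £25.00.
Month 1: interest £3.13; balance after payment £436.80.
Month 2: interest £2.98; balance after payment £414.79.
Month 3: interest £2.83; balance after payment £392.62.
Month 4: interest £2.68; balance after payment £370.31.
Month 5: interest £2.53; balance after payment £347.84.
Month 6: interest £2.38; balance after payment £325.21.
Month 7: interest £2.22; balance after payment £302.44.

£302.44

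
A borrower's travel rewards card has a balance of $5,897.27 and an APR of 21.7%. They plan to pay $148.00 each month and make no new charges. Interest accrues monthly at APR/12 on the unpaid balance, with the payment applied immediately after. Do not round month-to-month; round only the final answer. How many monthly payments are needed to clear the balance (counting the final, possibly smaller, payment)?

72 months

Monthly rate r = 21.7%/12 = 1.80833% = 0.0180833.
Recurrence: B ← B·(1+r) − $148.00.
Month 1: interest $106.64; balance after payment $5,855.91.
Month 2: interest $105.89; balance after payment $5,813.81.
Closed form: n = −ln(1 − rB₀/P)/ln(1+r) = −ln(0.27944)/ln(1.01808) ≈ 71.140, so the balance reaches zero during payment 72.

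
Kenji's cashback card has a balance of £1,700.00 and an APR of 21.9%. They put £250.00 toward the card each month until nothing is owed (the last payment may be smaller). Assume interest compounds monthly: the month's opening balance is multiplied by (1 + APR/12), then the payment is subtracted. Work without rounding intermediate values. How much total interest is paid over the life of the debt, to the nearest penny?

£132.13

Monthly rate r = 21.9%/12 = 1.825% = 0.01825.
Payoff takes n = ⌈−ln(1 − rB₀/P)/ln(1+r)⌉ = ⌈7.327⌉ = 8 payments; the last is £82.13.
Total paid = 7·£250.00 + £82.13 = £1,832.13.
Total interest = total paid − principal = £1,832.13 − £1,700.00 = £132.13.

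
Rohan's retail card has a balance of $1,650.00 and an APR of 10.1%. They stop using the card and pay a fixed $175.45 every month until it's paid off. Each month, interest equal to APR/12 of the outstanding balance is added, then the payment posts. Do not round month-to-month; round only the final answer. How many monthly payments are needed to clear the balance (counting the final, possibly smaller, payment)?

Monthly rate r = 10.1%/12 = 0.841667% = 0.00841667.
Recurrence: B ← B·(1+r) − $175.45.
Month 1: interest $13.89; balance after payment $1,488.44.
Month 2: interest $12.53; balance after payment $1,325.52.
Closed form: n = −ln(1 − rB₀/P)/ln(1+r) = −ln(0.92085)/ln(1.00842) ≈ 9.839, so the balance reaches zero during payment 10.

10 months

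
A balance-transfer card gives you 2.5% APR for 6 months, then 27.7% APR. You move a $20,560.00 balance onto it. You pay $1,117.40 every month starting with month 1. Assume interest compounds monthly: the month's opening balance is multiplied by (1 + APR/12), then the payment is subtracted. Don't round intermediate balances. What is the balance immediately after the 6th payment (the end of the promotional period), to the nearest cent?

Promo months 1–6 at r₀ = 2.5%/12 = 0.00208333; months 7+ at r₁ = 27.7%/12 = 0.0230833.
After month 6: iterate B ← B·(1+r₀) − $1,117.40 for 6 months → $14,078.93.

$14,078.93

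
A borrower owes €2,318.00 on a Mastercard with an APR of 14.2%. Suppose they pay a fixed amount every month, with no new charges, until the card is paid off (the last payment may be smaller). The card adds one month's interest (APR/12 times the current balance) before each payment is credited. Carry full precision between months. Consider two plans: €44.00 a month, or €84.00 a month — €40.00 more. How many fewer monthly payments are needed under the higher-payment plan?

50 fewer payments

Monthly rate r = 14.2%/12 = 1.18333% = 0.0118333.
At €44.00/mo: n = ⌈−ln(1 − rB₀/P)/ln(1+r)⌉ = 84 payments (last €0.66); total interest = total paid − €2,318.00 = €1,334.66.
At €84.00/mo: 34 payments (last €50.99); total interest €504.99.
Payments saved = 84 − 34 = 50.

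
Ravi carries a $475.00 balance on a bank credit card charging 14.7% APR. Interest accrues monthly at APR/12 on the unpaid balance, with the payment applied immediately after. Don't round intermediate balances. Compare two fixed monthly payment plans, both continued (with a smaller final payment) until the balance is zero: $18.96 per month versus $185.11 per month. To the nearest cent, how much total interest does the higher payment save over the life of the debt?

$85.01

Monthly rate r = 14.7%/12 = 1.225% = 0.01225.
At $18.96/mo: n = ⌈−ln(1 − rB₀/P)/ln(1+r)⌉ = 31 payments (last $2.05); total interest = total paid − $475.00 = $95.85.
At $185.11/mo: 3 payments (last $115.62); total interest $10.84.
Interest saved = $95.85 − $10.84 = $85.01.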